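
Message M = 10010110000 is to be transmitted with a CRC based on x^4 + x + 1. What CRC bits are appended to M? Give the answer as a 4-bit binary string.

Append 4 zeros: 100101100000000. Divide by 10011 (XOR where the leading bit is 1):
  pos 0: 10010 XOR 10011 = 00001
  pos 4: 11100 XOR 10011 = 01111
  pos 5: 11110 XOR 10011 = 01101
  pos 6: 11010 XOR 10011 = 01001
  pos 7: 10010 XOR 10011 = 00001
Remainder (last 4 bits) = 1000. This is the CRC / FCS.

1000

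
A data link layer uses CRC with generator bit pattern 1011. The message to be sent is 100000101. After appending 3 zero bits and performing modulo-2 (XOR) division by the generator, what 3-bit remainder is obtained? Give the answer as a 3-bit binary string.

010

Append 3 zeros: 100000101000. Divide by 1011 (XOR where the leading bit is 1):
  pos 0: 1000 XOR 1011 = 0011
  pos 2: 1100 XOR 1011 = 0111
  pos 3: 1111 XOR 1011 = 0100
  pos 4: 1000 XOR 1011 = 0011
  pos 6: 1110 XOR 1011 = 0101
  pos 7: 1010 XOR 1011 = 0001
Remainder (last 3 bits) = 010. This is the CRC / FCS.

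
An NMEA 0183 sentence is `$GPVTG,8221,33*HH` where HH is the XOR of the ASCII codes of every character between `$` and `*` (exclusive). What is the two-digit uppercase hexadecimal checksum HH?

XOR the ASCII codes of the payload characters:
  'G' = 0x47 → acc = 0x47
  'P' = 0x50 → acc = 0x17
  'V' = 0x56 → acc = 0x41
  'T' = 0x54 → acc = 0x15
  'G' = 0x47 → acc = 0x52
  ',' = 0x2C → acc = 0x7E
  '8' = 0x38 → acc = 0x46
  '2' = 0x32 → acc = 0x74
  '2' = 0x32 → acc = 0x46
  '1' = 0x31 → acc = 0x77
  ',' = 0x2C → acc = 0x5B
  '3' = 0x33 → acc = 0x68
  '3' = 0x33 → acc = 0x5B
Checksum = 0x5B.

5B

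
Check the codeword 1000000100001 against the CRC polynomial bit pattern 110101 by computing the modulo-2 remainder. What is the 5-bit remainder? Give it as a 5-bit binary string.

01000

Modulo-2 division of 1000000100001 by 110101:
  pos 0: 100000 XOR 110101 = 010101
  pos 1: 101010 XOR 110101 = 011111
  pos 2: 111111 XOR 110101 = 001010
  pos 4: 101000 XOR 110101 = 011101
  pos 5: 111010 XOR 110101 = 001111
  pos 7: 111101 XOR 110101 = 001000
Remainder = 01000 (nonzero — an error is detected).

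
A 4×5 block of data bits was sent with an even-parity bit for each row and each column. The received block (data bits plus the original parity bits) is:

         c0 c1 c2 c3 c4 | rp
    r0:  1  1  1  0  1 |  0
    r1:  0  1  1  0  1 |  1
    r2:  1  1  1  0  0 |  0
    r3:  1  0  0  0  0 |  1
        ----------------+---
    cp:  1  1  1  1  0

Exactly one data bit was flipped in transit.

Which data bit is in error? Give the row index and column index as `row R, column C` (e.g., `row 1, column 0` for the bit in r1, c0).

row 2, column 3

Recompute each row's even parity and compare to rp:
  r0: data parity 0, sent rp 0 → ok
  r1: data parity 1, sent rp 1 → ok
  r2: data parity 1, sent rp 0 → mismatch
  r3: data parity 1, sent rp 1 → ok
Recompute each column's even parity and compare to cp:
  c0: data parity 1, sent cp 1 → ok
  c1: data parity 1, sent cp 1 → ok
  c2: data parity 1, sent cp 1 → ok
  c3: data parity 0, sent cp 1 → mismatch
  c4: data parity 0, sent cp 0 → ok
Exactly one row (r2) and one column (c3) fail → the flipped bit is at their intersection.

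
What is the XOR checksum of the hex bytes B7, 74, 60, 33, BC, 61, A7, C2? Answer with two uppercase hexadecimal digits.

XOR the bytes together:
  start with 0xB7
  0xB7 ⊕ 0x74 = 0xC3
  0xC3 ⊕ 0x60 = 0xA3
  0xA3 ⊕ 0x33 = 0x90
  0x90 ⊕ 0xBC = 0x2C
  0x2C ⊕ 0x61 = 0x4D
  0x4D ⊕ 0xA7 = 0xEA
  0xEA ⊕ 0xC2 = 0x28

28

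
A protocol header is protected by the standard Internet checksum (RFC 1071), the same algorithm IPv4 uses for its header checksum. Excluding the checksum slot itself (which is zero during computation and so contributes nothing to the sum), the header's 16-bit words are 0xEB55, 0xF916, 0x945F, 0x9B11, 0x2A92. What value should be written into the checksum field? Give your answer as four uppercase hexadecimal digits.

C18F

One's-complement addition (fold any carry out of bit 15 back into bit 0):
  0xEB55 + 0xF916 = 0x1E46B → wrap carry → 0xE46C
  0xE46C + 0x945F = 0x178CB → wrap carry → 0x78CC
  0x78CC + 0x9B11 = 0x113DD → wrap carry → 0x13DE
  0x13DE + 0x2A92 = 0x03E70
One's-complement sum = 0x3E70.
Checksum = ~0x3E70 & 0xFFFF = 0xC18F.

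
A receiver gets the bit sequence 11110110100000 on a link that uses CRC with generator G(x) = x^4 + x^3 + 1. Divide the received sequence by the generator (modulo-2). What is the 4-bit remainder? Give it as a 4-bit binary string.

Modulo-2 division of 11110110100000 by 11001:
  pos 0: 11110 XOR 11001 = 00111
  pos 2: 11111 XOR 11001 = 00110
  pos 4: 11001 XOR 11001 = 00000
Remainder = 0000 (zero — the frame passes the CRC check).

0000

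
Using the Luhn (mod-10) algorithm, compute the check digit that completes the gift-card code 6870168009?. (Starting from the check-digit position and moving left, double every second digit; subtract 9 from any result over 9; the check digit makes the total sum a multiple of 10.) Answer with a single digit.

9

Partial digits right→left: 9 0 0 8 6 1 0 7 8 6
Double every second digit counting from the check-digit position (so the 1st, 3rd, 5th, ... of the partial from the right).
  doubled (with −9 where >9): 9 0 3 0 7 → sum 19
  kept as-is: 0 8 1 7 6 → sum 22
Total = 19 + 22 = 41.
Check digit = (10 − (41 mod 10)) mod 10 = 9.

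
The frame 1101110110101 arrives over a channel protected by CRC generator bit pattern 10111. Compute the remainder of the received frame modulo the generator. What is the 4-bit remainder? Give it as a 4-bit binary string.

0010

Modulo-2 division of 1101110110101 by 10111:
  pos 0: 11011 XOR 10111 = 01100
  pos 1: 11001 XOR 10111 = 01110
  pos 2: 11100 XOR 10111 = 01011
  pos 3: 10111 XOR 10111 = 00000
  pos 8: 10101 XOR 10111 = 00010
Remainder = 0010 (nonzero — an error is detected).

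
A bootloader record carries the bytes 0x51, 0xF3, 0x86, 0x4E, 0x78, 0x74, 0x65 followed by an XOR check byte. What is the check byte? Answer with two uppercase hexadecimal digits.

XOR the bytes together:
  start with 0x51
  0x51 ⊕ 0xF3 = 0xA2
  0xA2 ⊕ 0x86 = 0x24
  0x24 ⊕ 0x4E = 0x6A
  0x6A ⊕ 0x78 = 0x12
  0x12 ⊕ 0x74 = 0x66
  0x66 ⊕ 0x65 = 0x03

03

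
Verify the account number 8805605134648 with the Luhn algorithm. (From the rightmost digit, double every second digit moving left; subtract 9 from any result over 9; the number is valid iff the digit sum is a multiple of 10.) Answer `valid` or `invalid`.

From the right, keep odd positions and double even positions (subtract 9 from any doubled value over 9):
  doubled (positions 2,4,...): 8 8 2 0 1 7 → sum 26
  kept (positions 1,3,...): 8 6 3 5 6 0 8 → sum 36
Total = 62.
62 mod 10 = 2, so the number is invalid.

invalid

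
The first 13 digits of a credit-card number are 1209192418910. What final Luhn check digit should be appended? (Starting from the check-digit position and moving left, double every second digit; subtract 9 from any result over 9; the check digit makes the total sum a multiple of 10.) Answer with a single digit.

Partial digits right→left: 0 1 9 8 1 4 2 9 1 9 0 2 1
Double every second digit counting from the check-digit position (so the 1st, 3rd, 5th, ... of the partial from the right).
  doubled (with −9 where >9): 0 9 2 4 2 0 2 → sum 19
  kept as-is: 1 8 4 9 9 2 → sum 33
Total = 19 + 33 = 52.
Check digit = (10 − (52 mod 10)) mod 10 = 8.

8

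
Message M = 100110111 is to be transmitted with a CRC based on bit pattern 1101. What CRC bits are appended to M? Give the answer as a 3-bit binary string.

101

Append 3 zeros: 100110111000. Divide by 1101 (XOR where the leading bit is 1):
  pos 0: 1001 XOR 1101 = 0100
  pos 1: 1001 XOR 1101 = 0100
  pos 2: 1000 XOR 1101 = 0101
  pos 3: 1011 XOR 1101 = 0110
  pos 4: 1101 XOR 1101 = 0000
  pos 8: 1000 XOR 1101 = 0101
Remainder (last 3 bits) = 101. This is the CRC / FCS.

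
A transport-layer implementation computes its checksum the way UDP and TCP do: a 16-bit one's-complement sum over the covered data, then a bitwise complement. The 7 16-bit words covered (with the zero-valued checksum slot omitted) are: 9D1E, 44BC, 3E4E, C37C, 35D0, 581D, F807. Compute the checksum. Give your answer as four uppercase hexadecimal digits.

9664

One's-complement addition (fold any carry out of bit 15 back into bit 0):
  0x9D1E + 0x44BC = 0x0E1DA
  0xE1DA + 0x3E4E = 0x12028 → wrap carry → 0x2029
  0x2029 + 0xC37C = 0x0E3A5
  0xE3A5 + 0x35D0 = 0x11975 → wrap carry → 0x1976
  0x1976 + 0x581D = 0x07193
  0x7193 + 0xF807 = 0x1699A → wrap carry → 0x699B
One's-complement sum = 0x699B.
Checksum = ~0x699B & 0xFFFF = 0x9664.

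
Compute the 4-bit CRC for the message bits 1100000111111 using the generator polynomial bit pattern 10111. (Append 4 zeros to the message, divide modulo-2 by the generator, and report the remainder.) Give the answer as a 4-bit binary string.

Append 4 zeros: 11000001111110000. Divide by 10111 (XOR where the leading bit is 1):
  pos 0: 11000 XOR 10111 = 01111
  pos 1: 11110 XOR 10111 = 01001
  pos 2: 10010 XOR 10111 = 00101
  pos 4: 10111 XOR 10111 = 00000
  pos 9: 11110 XOR 10111 = 01001
  pos 10: 10010 XOR 10111 = 00101
  pos 12: 10100 XOR 10111 = 00011
Remainder (last 4 bits) = 0011. This is the CRC / FCS.

0011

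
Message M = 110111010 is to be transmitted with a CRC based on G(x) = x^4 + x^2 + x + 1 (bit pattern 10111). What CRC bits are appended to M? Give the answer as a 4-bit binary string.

Append 4 zeros: 1101110100000. Divide by 10111 (XOR where the leading bit is 1):
  pos 0: 11011 XOR 10111 = 01100
  pos 1: 11001 XOR 10111 = 01110
  pos 2: 11100 XOR 10111 = 01011
  pos 3: 10111 XOR 10111 = 00000
Remainder (last 4 bits) = 0000. This is the CRC / FCS.

0000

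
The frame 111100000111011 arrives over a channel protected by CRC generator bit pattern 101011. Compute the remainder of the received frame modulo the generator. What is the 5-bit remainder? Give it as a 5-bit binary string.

01101

Modulo-2 division of 111100000111011 by 101011:
  pos 0: 111100 XOR 101011 = 010111
  pos 1: 101110 XOR 101011 = 000101
  pos 4: 101001 XOR 101011 = 000010
  pos 8: 101101 XOR 101011 = 000110
Remainder = 01101 (nonzero — an error is detected).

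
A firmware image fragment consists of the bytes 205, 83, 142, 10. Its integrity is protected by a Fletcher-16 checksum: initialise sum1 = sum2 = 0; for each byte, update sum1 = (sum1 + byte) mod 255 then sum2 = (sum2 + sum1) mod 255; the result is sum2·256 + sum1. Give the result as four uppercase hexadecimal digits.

58B9

Running sums (mod 255):
  after byte 0 (205): sum1=205, sum2=205
  after byte 1 (83): sum1=33, sum2=238
  after byte 2 (142): sum1=175, sum2=158
  after byte 3 (10): sum1=185, sum2=88
Checksum = sum2·256 + sum1 = 88·256 + 185 = 22713 = 0x58B9.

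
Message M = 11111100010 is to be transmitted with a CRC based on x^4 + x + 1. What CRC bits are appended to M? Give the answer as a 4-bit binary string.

1110

Append 4 zeros: 111111000100000. Divide by 10011 (XOR where the leading bit is 1):
  pos 0: 11111 XOR 10011 = 01100
  pos 1: 11001 XOR 10011 = 01010
  pos 2: 10100 XOR 10011 = 00111
  pos 4: 11100 XOR 10011 = 01111
  pos 5: 11111 XOR 10011 = 01100
  pos 6: 11000 XOR 10011 = 01011
  pos 7: 10110 XOR 10011 = 00101
  pos 9: 10100 XOR 10011 = 00111
Remainder (last 4 bits) = 1110. This is the CRC / FCS.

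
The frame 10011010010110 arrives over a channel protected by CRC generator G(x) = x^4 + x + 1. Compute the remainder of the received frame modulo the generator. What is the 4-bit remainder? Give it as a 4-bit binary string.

1110

Modulo-2 division of 10011010010110 by 10011:
  pos 0: 10011 XOR 10011 = 00000
  pos 6: 10010 XOR 10011 = 00001
Remainder = 1110 (nonzero — an error is detected).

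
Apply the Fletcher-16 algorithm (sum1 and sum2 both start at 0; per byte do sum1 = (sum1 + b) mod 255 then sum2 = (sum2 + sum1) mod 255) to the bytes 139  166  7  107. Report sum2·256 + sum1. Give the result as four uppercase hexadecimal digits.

9BA4

Running sums (mod 255):
  after byte 0 (139): sum1=139, sum2=139
  after byte 1 (166): sum1=50, sum2=189
  after byte 2 (7): sum1=57, sum2=246
  after byte 3 (107): sum1=164, sum2=155
Checksum = sum2·256 + sum1 = 155·256 + 164 = 39844 = 0x9BA4.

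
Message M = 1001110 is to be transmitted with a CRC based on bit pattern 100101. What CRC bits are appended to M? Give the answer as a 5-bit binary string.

Append 5 zeros: 100111000000. Divide by 100101 (XOR where the leading bit is 1):
  pos 0: 100111 XOR 100101 = 000010
  pos 4: 100000 XOR 100101 = 000101
Remainder (last 5 bits) = 10100. This is the CRC / FCS.

10100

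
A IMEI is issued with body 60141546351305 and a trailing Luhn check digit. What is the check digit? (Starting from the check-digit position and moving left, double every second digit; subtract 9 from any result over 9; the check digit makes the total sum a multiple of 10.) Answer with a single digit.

Partial digits right→left: 5 0 3 1 5 3 6 4 5 1 4 1 0 6
Double every second digit counting from the check-digit position (so the 1st, 3rd, 5th, ... of the partial from the right).
  doubled (with −9 where >9): 1 6 1 3 1 8 0 → sum 20
  kept as-is: 0 1 3 4 1 1 6 → sum 16
Total = 20 + 16 = 36.
Check digit = (10 − (36 mod 10)) mod 10 = 4.

4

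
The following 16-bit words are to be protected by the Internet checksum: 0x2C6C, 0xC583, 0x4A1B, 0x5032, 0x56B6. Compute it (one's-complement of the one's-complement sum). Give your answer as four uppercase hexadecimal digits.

One's-complement addition (fold any carry out of bit 15 back into bit 0):
  0x2C6C + 0xC583 = 0x0F1EF
  0xF1EF + 0x4A1B = 0x13C0A → wrap carry → 0x3C0B
  0x3C0B + 0x5032 = 0x08C3D
  0x8C3D + 0x56B6 = 0x0E2F3
One's-complement sum = 0xE2F3.
Checksum = ~0xE2F3 & 0xFFFF = 0x1D0C.

1D0C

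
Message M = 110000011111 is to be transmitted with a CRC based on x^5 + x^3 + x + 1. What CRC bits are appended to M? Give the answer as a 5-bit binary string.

01011

Append 5 zeros: 11000001111100000. Divide by 101011 (XOR where the leading bit is 1):
  pos 0: 110000 XOR 101011 = 011011
  pos 1: 110110 XOR 101011 = 011101
  pos 2: 111011 XOR 101011 = 010000
  pos 3: 100001 XOR 101011 = 001010
  pos 5: 101011 XOR 101011 = 000000
  pos 11: 100000 XOR 101011 = 001011
Remainder (last 5 bits) = 01011. This is the CRC / FCS.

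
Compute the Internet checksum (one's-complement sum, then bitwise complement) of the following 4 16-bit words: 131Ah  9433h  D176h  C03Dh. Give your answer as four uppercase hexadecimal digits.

C6FD

One's-complement addition (fold any carry out of bit 15 back into bit 0):
  0x131A + 0x9433 = 0x0A74D
  0xA74D + 0xD176 = 0x178C3 → wrap carry → 0x78C4
  0x78C4 + 0xC03D = 0x13901 → wrap carry → 0x3902
One's-complement sum = 0x3902.
Checksum = ~0x3902 & 0xFFFF = 0xC6FD.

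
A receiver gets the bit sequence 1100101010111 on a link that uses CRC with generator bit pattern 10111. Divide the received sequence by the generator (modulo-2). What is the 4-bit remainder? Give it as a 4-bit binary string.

0000

Modulo-2 division of 1100101010111 by 10111:
  pos 0: 11001 XOR 10111 = 01110
  pos 1: 11100 XOR 10111 = 01011
  pos 2: 10111 XOR 10111 = 00000
  pos 8: 10111 XOR 10111 = 00000
Remainder = 0000 (zero — the frame passes the CRC check).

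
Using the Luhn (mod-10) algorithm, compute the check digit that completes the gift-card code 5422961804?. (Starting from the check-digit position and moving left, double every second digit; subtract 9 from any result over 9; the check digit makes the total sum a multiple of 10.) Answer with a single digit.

Partial digits right→left: 4 0 8 1 6 9 2 2 4 5
Double every second digit counting from the check-digit position (so the 1st, 3rd, 5th, ... of the partial from the right).
  doubled (with −9 where >9): 8 7 3 4 8 → sum 30
  kept as-is: 0 1 9 2 5 → sum 17
Total = 30 + 17 = 47.
Check digit = (10 − (47 mod 10)) mod 10 = 3.

3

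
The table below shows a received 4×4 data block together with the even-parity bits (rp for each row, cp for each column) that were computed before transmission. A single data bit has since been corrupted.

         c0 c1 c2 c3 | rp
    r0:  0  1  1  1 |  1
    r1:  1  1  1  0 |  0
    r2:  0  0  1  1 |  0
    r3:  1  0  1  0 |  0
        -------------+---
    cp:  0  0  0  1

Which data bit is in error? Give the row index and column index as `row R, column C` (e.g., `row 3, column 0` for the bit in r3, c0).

Recompute each row's even parity and compare to rp:
  r0: data parity 1, sent rp 1 → ok
  r1: data parity 1, sent rp 0 → mismatch
  r2: data parity 0, sent rp 0 → ok
  r3: data parity 0, sent rp 0 → ok
Recompute each column's even parity and compare to cp:
  c0: data parity 0, sent cp 0 → ok
  c1: data parity 0, sent cp 0 → ok
  c2: data parity 0, sent cp 0 → ok
  c3: data parity 0, sent cp 1 → mismatch
Exactly one row (r1) and one column (c3) fail → the flipped bit is at their intersection.

row 1, column 3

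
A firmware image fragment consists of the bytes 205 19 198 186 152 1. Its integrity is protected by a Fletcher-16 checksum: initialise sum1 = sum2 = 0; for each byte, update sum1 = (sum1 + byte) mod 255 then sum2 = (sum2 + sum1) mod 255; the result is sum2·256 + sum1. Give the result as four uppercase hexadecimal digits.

AFFB

Running sums (mod 255):
  after byte 0 (205): sum1=205, sum2=205
  after byte 1 (19): sum1=224, sum2=174
  after byte 2 (198): sum1=167, sum2=86
  after byte 3 (186): sum1=98, sum2=184
  after byte 4 (152): sum1=250, sum2=179
  after byte 5 (1): sum1=251, sum2=175
Checksum = sum2·256 + sum1 = 175·256 + 251 = 45051 = 0xAFFB.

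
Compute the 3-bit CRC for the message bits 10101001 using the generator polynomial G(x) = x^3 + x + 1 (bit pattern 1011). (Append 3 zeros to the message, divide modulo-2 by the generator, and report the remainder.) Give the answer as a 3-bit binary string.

111

Append 3 zeros: 10101001000. Divide by 1011 (XOR where the leading bit is 1):
  pos 0: 1010 XOR 1011 = 0001
  pos 3: 1100 XOR 1011 = 0111
  pos 4: 1111 XOR 1011 = 0100
  pos 5: 1000 XOR 1011 = 0011
  pos 7: 1100 XOR 1011 = 0111
Remainder (last 3 bits) = 111. This is the CRC / FCS.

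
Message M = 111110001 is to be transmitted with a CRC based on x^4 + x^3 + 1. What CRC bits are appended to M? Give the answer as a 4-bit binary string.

Append 4 zeros: 1111100010000. Divide by 11001 (XOR where the leading bit is 1):
  pos 0: 11111 XOR 11001 = 00110
  pos 2: 11000 XOR 11001 = 00001
  pos 6: 10100 XOR 11001 = 01101
  pos 7: 11010 XOR 11001 = 00011
Remainder (last 4 bits) = 0110. This is the CRC / FCS.

0110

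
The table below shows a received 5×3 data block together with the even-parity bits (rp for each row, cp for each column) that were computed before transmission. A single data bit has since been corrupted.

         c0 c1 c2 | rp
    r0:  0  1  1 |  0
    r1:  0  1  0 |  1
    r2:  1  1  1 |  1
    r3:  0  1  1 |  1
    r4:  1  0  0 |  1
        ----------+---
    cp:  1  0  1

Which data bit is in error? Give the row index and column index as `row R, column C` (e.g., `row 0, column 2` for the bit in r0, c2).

Recompute each row's even parity and compare to rp:
  r0: data parity 0, sent rp 0 → ok
  r1: data parity 1, sent rp 1 → ok
  r2: data parity 1, sent rp 1 → ok
  r3: data parity 0, sent rp 1 → mismatch
  r4: data parity 1, sent rp 1 → ok
Recompute each column's even parity and compare to cp:
  c0: data parity 0, sent cp 1 → mismatch
  c1: data parity 0, sent cp 0 → ok
  c2: data parity 1, sent cp 1 → ok
Exactly one row (r3) and one column (c0) fail → the flipped bit is at their intersection.

row 3, column 0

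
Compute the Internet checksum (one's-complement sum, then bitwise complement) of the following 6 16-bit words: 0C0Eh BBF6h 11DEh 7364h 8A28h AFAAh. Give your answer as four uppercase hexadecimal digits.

78E5

One's-complement addition (fold any carry out of bit 15 back into bit 0):
  0x0C0E + 0xBBF6 = 0x0C804
  0xC804 + 0x11DE = 0x0D9E2
  0xD9E2 + 0x7364 = 0x14D46 → wrap carry → 0x4D47
  0x4D47 + 0x8A28 = 0x0D76F
  0xD76F + 0xAFAA = 0x18719 → wrap carry → 0x871A
One's-complement sum = 0x871A.
Checksum = ~0x871A & 0xFFFF = 0x78E5.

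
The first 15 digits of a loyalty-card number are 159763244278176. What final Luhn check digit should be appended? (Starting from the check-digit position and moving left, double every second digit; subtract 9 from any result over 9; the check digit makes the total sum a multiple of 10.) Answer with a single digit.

Partial digits right→left: 6 7 1 8 7 2 4 4 2 3 6 7 9 5 1
Double every second digit counting from the check-digit position (so the 1st, 3rd, 5th, ... of the partial from the right).
  doubled (with −9 where >9): 3 2 5 8 4 3 9 2 → sum 36
  kept as-is: 7 8 2 4 3 7 5 → sum 36
Total = 36 + 36 = 72.
Check digit = (10 − (72 mod 10)) mod 10 = 8.

8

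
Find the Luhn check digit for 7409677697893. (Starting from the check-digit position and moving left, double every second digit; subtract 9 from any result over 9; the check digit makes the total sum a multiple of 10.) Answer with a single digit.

3

Partial digits right→left: 3 9 8 7 9 6 7 7 6 9 0 4 7
Double every second digit counting from the check-digit position (so the 1st, 3rd, 5th, ... of the partial from the right).
  doubled (with −9 where >9): 6 7 9 5 3 0 5 → sum 35
  kept as-is: 9 7 6 7 9 4 → sum 42
Total = 35 + 42 = 77.
Check digit = (10 − (77 mod 10)) mod 10 = 3.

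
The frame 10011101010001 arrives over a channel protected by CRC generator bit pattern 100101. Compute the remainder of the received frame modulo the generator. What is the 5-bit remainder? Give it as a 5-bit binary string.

00001

Modulo-2 division of 10011101010001 by 100101:
  pos 0: 100111 XOR 100101 = 000010
  pos 4: 100101 XOR 100101 = 000000
Remainder = 00001 (nonzero — an error is detected).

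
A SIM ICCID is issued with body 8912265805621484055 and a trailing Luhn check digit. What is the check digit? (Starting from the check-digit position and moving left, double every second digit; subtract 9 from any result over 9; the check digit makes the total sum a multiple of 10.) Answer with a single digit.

8

Partial digits right→left: 5 5 0 4 8 4 1 2 6 5 0 8 5 6 2 2 1 9 8
Double every second digit counting from the check-digit position (so the 1st, 3rd, 5th, ... of the partial from the right).
  doubled (with −9 where >9): 1 0 7 2 3 0 1 4 2 7 → sum 27
  kept as-is: 5 4 4 2 5 8 6 2 9 → sum 45
Total = 27 + 45 = 72.
Check digit = (10 − (72 mod 10)) mod 10 = 8.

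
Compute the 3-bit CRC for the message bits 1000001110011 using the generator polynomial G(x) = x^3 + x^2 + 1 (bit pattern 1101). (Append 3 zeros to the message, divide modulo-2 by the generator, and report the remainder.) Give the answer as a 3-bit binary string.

111

Append 3 zeros: 1000001110011000. Divide by 1101 (XOR where the leading bit is 1):
  pos 0: 1000 XOR 1101 = 0101
  pos 1: 1010 XOR 1101 = 0111
  pos 2: 1110 XOR 1101 = 0011
  pos 4: 1111 XOR 1101 = 0010
  pos 6: 1010 XOR 1101 = 0111
  pos 7: 1110 XOR 1101 = 0011
  pos 9: 1111 XOR 1101 = 0010
  pos 11: 1000 XOR 1101 = 0101
  pos 12: 1010 XOR 1101 = 0111
Remainder (last 3 bits) = 111. This is the CRC / FCS.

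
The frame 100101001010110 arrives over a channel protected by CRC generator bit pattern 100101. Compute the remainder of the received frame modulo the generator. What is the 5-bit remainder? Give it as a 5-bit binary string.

Modulo-2 division of 100101001010110 by 100101:
  pos 0: 100101 XOR 100101 = 000000
  pos 8: 101011 XOR 100101 = 001110
Remainder = 11100 (nonzero — an error is detected).

11100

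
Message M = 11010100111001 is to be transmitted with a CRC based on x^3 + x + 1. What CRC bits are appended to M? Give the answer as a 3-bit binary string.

Append 3 zeros: 11010100111001000. Divide by 1011 (XOR where the leading bit is 1):
  pos 0: 1101 XOR 1011 = 0110
  pos 1: 1100 XOR 1011 = 0111
  pos 2: 1111 XOR 1011 = 0100
  pos 3: 1000 XOR 1011 = 0011
  pos 5: 1101 XOR 1011 = 0110
  pos 6: 1101 XOR 1011 = 0110
  pos 7: 1101 XOR 1011 = 0110
  pos 8: 1100 XOR 1011 = 0111
  pos 9: 1110 XOR 1011 = 0101
  pos 10: 1011 XOR 1011 = 0000
Remainder (last 3 bits) = 000. This is the CRC / FCS.

000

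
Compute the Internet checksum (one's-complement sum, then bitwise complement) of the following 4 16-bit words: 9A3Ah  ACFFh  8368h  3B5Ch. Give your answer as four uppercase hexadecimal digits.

One's-complement addition (fold any carry out of bit 15 back into bit 0):
  0x9A3A + 0xACFF = 0x14739 → wrap carry → 0x473A
  0x473A + 0x8368 = 0x0CAA2
  0xCAA2 + 0x3B5C = 0x105FE → wrap carry → 0x05FF
One's-complement sum = 0x05FF.
Checksum = ~0x05FF & 0xFFFF = 0xFA00.

FA00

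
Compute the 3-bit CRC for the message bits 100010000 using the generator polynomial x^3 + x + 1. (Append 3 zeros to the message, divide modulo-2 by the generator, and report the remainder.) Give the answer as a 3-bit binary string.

Append 3 zeros: 100010000000. Divide by 1011 (XOR where the leading bit is 1):
  pos 0: 1000 XOR 1011 = 0011
  pos 2: 1110 XOR 1011 = 0101
  pos 3: 1010 XOR 1011 = 0001
  pos 6: 1000 XOR 1011 = 0011
  pos 8: 1100 XOR 1011 = 0111
Remainder (last 3 bits) = 111. This is the CRC / FCS.

111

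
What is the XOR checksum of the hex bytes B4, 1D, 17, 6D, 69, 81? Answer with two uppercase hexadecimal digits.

3B

XOR the bytes together:
  start with 0xB4
  0xB4 ⊕ 0x1D = 0xA9
  0xA9 ⊕ 0x17 = 0xBE
  0xBE ⊕ 0x6D = 0xD3
  0xD3 ⊕ 0x69 = 0xBA
  0xBA ⊕ 0x81 = 0x3B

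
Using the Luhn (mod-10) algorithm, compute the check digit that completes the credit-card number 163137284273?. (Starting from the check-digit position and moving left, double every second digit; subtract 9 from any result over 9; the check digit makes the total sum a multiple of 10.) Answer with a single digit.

3

Partial digits right→left: 3 7 2 4 8 2 7 3 1 3 6 1
Double every second digit counting from the check-digit position (so the 1st, 3rd, 5th, ... of the partial from the right).
  doubled (with −9 where >9): 6 4 7 5 2 3 → sum 27
  kept as-is: 7 4 2 3 3 1 → sum 20
Total = 27 + 20 = 47.
Check digit = (10 − (47 mod 10)) mod 10 = 3.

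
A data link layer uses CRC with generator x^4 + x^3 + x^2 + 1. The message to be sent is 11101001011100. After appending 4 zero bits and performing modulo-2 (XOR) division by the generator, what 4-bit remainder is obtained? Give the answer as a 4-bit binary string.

Append 4 zeros: 111010010111000000. Divide by 11101 (XOR where the leading bit is 1):
  pos 0: 11101 XOR 11101 = 00000
  pos 7: 10111 XOR 11101 = 01010
  pos 8: 10100 XOR 11101 = 01001
  pos 9: 10010 XOR 11101 = 01111
  pos 10: 11110 XOR 11101 = 00011
  pos 13: 11000 XOR 11101 = 00101
Remainder (last 4 bits) = 0101. This is the CRC / FCS.

0101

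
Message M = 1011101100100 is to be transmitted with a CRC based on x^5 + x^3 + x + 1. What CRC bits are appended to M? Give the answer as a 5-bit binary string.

Append 5 zeros: 101110110010000000. Divide by 101011 (XOR where the leading bit is 1):
  pos 0: 101110 XOR 101011 = 000101
  pos 3: 101110 XOR 101011 = 000101
  pos 6: 101010 XOR 101011 = 000001
  pos 11: 100000 XOR 101011 = 001011
Remainder (last 5 bits) = 10110. This is the CRC / FCS.

10110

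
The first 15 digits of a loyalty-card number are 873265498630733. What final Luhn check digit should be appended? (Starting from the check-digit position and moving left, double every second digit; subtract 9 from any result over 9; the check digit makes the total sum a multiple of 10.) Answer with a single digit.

0

Partial digits right→left: 3 3 7 0 3 6 8 9 4 5 6 2 3 7 8
Double every second digit counting from the check-digit position (so the 1st, 3rd, 5th, ... of the partial from the right).
  doubled (with −9 where >9): 6 5 6 7 8 3 6 7 → sum 48
  kept as-is: 3 0 6 9 5 2 7 → sum 32
Total = 48 + 32 = 80.
Check digit = (10 − (80 mod 10)) mod 10 = 0.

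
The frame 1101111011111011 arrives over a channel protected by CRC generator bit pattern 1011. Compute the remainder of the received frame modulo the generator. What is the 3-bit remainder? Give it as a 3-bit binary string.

Modulo-2 division of 1101111011111011 by 1011:
  pos 0: 1101 XOR 1011 = 0110
  pos 1: 1101 XOR 1011 = 0110
  pos 2: 1101 XOR 1011 = 0110
  pos 3: 1101 XOR 1011 = 0110
  pos 4: 1100 XOR 1011 = 0111
  pos 5: 1111 XOR 1011 = 0100
  pos 6: 1001 XOR 1011 = 0010
  pos 8: 1011 XOR 1011 = 0000
  pos 12: 1011 XOR 1011 = 0000
Remainder = 000 (zero — the frame passes the CRC check).

000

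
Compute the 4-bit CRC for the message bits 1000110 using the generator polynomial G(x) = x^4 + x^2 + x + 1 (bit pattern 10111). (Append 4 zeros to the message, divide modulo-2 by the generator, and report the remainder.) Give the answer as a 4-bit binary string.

1101

Append 4 zeros: 10001100000. Divide by 10111 (XOR where the leading bit is 1):
  pos 0: 10001 XOR 10111 = 00110
  pos 2: 11010 XOR 10111 = 01101
  pos 3: 11010 XOR 10111 = 01101
  pos 4: 11010 XOR 10111 = 01101
  pos 5: 11010 XOR 10111 = 01101
  pos 6: 11010 XOR 10111 = 01101
Remainder (last 4 bits) = 1101. This is the CRC / FCS.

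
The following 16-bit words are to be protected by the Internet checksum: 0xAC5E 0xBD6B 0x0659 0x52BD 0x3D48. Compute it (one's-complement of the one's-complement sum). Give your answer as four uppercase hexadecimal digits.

One's-complement addition (fold any carry out of bit 15 back into bit 0):
  0xAC5E + 0xBD6B = 0x169C9 → wrap carry → 0x69CA
  0x69CA + 0x0659 = 0x07023
  0x7023 + 0x52BD = 0x0C2E0
  0xC2E0 + 0x3D48 = 0x10028 → wrap carry → 0x0029
One's-complement sum = 0x0029.
Checksum = ~0x0029 & 0xFFFF = 0xFFD6.

FFD6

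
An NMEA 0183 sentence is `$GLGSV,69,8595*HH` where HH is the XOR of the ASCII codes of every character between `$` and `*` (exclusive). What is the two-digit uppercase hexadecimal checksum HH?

XOR the ASCII codes of the payload characters:
  'G' = 0x47 → acc = 0x47
  'L' = 0x4C → acc = 0x0B
  'G' = 0x47 → acc = 0x4C
  'S' = 0x53 → acc = 0x1F
  'V' = 0x56 → acc = 0x49
  ',' = 0x2C → acc = 0x65
  '6' = 0x36 → acc = 0x53
  '9' = 0x39 → acc = 0x6A
  ',' = 0x2C → acc = 0x46
  '8' = 0x38 → acc = 0x7E
  '5' = 0x35 → acc = 0x4B
  '9' = 0x39 → acc = 0x72
  '5' = 0x35 → acc = 0x47
Checksum = 0x47.

47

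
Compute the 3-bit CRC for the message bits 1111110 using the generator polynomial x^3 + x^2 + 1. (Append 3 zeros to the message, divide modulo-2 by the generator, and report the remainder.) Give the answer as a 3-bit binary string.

Append 3 zeros: 1111110000. Divide by 1101 (XOR where the leading bit is 1):
  pos 0: 1111 XOR 1101 = 0010
  pos 2: 1011 XOR 1101 = 0110
  pos 3: 1100 XOR 1101 = 0001
  pos 6: 1000 XOR 1101 = 0101
Remainder (last 3 bits) = 101. This is the CRC / FCS.

101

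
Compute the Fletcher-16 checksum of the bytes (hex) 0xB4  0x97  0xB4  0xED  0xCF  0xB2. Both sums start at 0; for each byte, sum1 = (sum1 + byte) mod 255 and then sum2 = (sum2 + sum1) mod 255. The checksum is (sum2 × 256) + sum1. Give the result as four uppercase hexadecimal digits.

Running sums (mod 255):
  after byte 0 (0xB4): sum1=180, sum2=180
  after byte 1 (0x97): sum1=76, sum2=1
  after byte 2 (0xB4): sum1=1, sum2=2
  after byte 3 (0xED): sum1=238, sum2=240
  after byte 4 (0xCF): sum1=190, sum2=175
  after byte 5 (0xB2): sum1=113, sum2=33
Checksum = sum2·256 + sum1 = 33·256 + 113 = 8561 = 0x2171.

2171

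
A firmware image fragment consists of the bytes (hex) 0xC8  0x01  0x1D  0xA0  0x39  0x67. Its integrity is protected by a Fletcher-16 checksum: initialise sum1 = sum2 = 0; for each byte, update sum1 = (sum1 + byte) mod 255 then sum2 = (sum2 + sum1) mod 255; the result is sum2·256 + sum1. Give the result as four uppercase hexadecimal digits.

E928

Running sums (mod 255):
  after byte 0 (0xC8): sum1=200, sum2=200
  after byte 1 (0x01): sum1=201, sum2=146
  after byte 2 (0x1D): sum1=230, sum2=121
  after byte 3 (0xA0): sum1=135, sum2=1
  after byte 4 (0x39): sum1=192, sum2=193
  after byte 5 (0x67): sum1=40, sum2=233
Checksum = sum2·256 + sum1 = 233·256 + 40 = 59688 = 0xE928.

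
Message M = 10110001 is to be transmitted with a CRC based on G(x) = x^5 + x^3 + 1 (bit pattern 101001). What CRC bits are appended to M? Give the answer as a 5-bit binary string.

11001

Append 5 zeros: 1011000100000. Divide by 101001 (XOR where the leading bit is 1):
  pos 0: 101100 XOR 101001 = 000101
  pos 3: 101010 XOR 101001 = 000011
  pos 7: 110000 XOR 101001 = 011001
Remainder (last 5 bits) = 11001. This is the CRC / FCS.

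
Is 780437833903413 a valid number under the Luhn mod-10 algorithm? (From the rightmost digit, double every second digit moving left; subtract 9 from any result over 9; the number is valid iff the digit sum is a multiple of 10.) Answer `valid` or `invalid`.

From the right, keep odd positions and double even positions (subtract 9 from any doubled value over 9):
  doubled (positions 2,4,...): 2 6 9 6 5 8 7 → sum 43
  kept (positions 1,3,...): 3 4 0 3 8 3 0 7 → sum 28
Total = 71.
71 mod 10 = 1, so the number is invalid.

invalid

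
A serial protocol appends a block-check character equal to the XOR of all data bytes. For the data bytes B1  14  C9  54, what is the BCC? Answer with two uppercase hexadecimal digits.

38

XOR the bytes together:
  start with 0xB1
  0xB1 ⊕ 0x14 = 0xA5
  0xA5 ⊕ 0xC9 = 0x6C
  0x6C ⊕ 0x54 = 0x38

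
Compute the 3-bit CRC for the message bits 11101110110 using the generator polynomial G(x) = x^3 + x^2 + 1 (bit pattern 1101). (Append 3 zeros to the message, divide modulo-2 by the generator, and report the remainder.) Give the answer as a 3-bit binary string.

Append 3 zeros: 11101110110000. Divide by 1101 (XOR where the leading bit is 1):
  pos 0: 1110 XOR 1101 = 0011
  pos 2: 1111 XOR 1101 = 0010
  pos 4: 1010 XOR 1101 = 0111
  pos 5: 1111 XOR 1101 = 0010
  pos 7: 1010 XOR 1101 = 0111
  pos 8: 1110 XOR 1101 = 0011
  pos 10: 1100 XOR 1101 = 0001
Remainder (last 3 bits) = 001. This is the CRC / FCS.

001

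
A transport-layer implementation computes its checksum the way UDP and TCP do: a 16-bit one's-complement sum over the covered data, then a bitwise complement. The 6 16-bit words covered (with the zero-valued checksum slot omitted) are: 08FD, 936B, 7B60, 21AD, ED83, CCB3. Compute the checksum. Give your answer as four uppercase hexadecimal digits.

0C52

One's-complement addition (fold any carry out of bit 15 back into bit 0):
  0x08FD + 0x936B = 0x09C68
  0x9C68 + 0x7B60 = 0x117C8 → wrap carry → 0x17C9
  0x17C9 + 0x21AD = 0x03976
  0x3976 + 0xED83 = 0x126F9 → wrap carry → 0x26FA
  0x26FA + 0xCCB3 = 0x0F3AD
One's-complement sum = 0xF3AD.
Checksum = ~0xF3AD & 0xFFFF = 0x0C52.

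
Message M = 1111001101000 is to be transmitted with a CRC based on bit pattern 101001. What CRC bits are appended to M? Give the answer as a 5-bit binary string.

Append 5 zeros: 111100110100000000. Divide by 101001 (XOR where the leading bit is 1):
  pos 0: 111100 XOR 101001 = 010101
  pos 1: 101011 XOR 101001 = 000010
  pos 5: 101010 XOR 101001 = 000011
  pos 9: 110000 XOR 101001 = 011001
  pos 10: 110010 XOR 101001 = 011011
  pos 11: 110110 XOR 101001 = 011111
  pos 12: 111110 XOR 101001 = 010111
Remainder (last 5 bits) = 10111. This is the CRC / FCS.

10111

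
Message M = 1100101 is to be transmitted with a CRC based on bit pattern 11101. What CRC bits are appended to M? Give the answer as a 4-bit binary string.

Append 4 zeros: 11001010000. Divide by 11101 (XOR where the leading bit is 1):
  pos 0: 11001 XOR 11101 = 00100
  pos 2: 10001 XOR 11101 = 01100
  pos 3: 11000 XOR 11101 = 00101
  pos 5: 10100 XOR 11101 = 01001
  pos 6: 10010 XOR 11101 = 01111
Remainder (last 4 bits) = 1111. This is the CRC / FCS.

1111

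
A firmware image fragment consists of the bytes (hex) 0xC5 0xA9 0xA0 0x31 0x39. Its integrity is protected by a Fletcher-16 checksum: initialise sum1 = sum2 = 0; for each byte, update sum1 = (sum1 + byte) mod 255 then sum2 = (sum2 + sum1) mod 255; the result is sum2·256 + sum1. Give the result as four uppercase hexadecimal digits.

Running sums (mod 255):
  after byte 0 (0xC5): sum1=197, sum2=197
  after byte 1 (0xA9): sum1=111, sum2=53
  after byte 2 (0xA0): sum1=16, sum2=69
  after byte 3 (0x31): sum1=65, sum2=134
  after byte 4 (0x39): sum1=122, sum2=1
Checksum = sum2·256 + sum1 = 1·256 + 122 = 378 = 0x017A.

017A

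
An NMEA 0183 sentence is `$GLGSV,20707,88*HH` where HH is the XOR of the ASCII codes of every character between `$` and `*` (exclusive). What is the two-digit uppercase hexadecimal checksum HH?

7B

XOR the ASCII codes of the payload characters:
  'G' = 0x47 → acc = 0x47
  'L' = 0x4C → acc = 0x0B
  'G' = 0x47 → acc = 0x4C
  'S' = 0x53 → acc = 0x1F
  'V' = 0x56 → acc = 0x49
  ',' = 0x2C → acc = 0x65
  '2' = 0x32 → acc = 0x57
  '0' = 0x30 → acc = 0x67
  '7' = 0x37 → acc = 0x50
  '0' = 0x30 → acc = 0x60
  '7' = 0x37 → acc = 0x57
  ',' = 0x2C → acc = 0x7B
  '8' = 0x38 → acc = 0x43
  '8' = 0x38 → acc = 0x7B
Checksum = 0x7B.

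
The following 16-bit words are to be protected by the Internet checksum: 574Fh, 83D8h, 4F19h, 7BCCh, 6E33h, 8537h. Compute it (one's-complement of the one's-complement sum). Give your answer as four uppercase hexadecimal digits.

6687

One's-complement addition (fold any carry out of bit 15 back into bit 0):
  0x574F + 0x83D8 = 0x0DB27
  0xDB27 + 0x4F19 = 0x12A40 → wrap carry → 0x2A41
  0x2A41 + 0x7BCC = 0x0A60D
  0xA60D + 0x6E33 = 0x11440 → wrap carry → 0x1441
  0x1441 + 0x8537 = 0x09978
One's-complement sum = 0x9978.
Checksum = ~0x9978 & 0xFFFF = 0x6687.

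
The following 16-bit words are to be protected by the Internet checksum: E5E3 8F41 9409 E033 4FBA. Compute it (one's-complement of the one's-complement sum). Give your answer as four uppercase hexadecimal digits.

One's-complement addition (fold any carry out of bit 15 back into bit 0):
  0xE5E3 + 0x8F41 = 0x17524 → wrap carry → 0x7525
  0x7525 + 0x9409 = 0x1092E → wrap carry → 0x092F
  0x092F + 0xE033 = 0x0E962
  0xE962 + 0x4FBA = 0x1391C → wrap carry → 0x391D
One's-complement sum = 0x391D.
Checksum = ~0x391D & 0xFFFF = 0xC6E2.

C6E2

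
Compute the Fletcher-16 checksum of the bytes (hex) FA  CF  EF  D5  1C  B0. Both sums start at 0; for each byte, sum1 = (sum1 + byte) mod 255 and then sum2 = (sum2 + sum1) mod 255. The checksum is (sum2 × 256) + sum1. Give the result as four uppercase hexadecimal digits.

1B5D

Running sums (mod 255):
  after byte 0 (FA): sum1=250, sum2=250
  after byte 1 (CF): sum1=202, sum2=197
  after byte 2 (EF): sum1=186, sum2=128
  after byte 3 (D5): sum1=144, sum2=17
  after byte 4 (1C): sum1=172, sum2=189
  after byte 5 (B0): sum1=93, sum2=27
Checksum = sum2·256 + sum1 = 27·256 + 93 = 7005 = 0x1B5D.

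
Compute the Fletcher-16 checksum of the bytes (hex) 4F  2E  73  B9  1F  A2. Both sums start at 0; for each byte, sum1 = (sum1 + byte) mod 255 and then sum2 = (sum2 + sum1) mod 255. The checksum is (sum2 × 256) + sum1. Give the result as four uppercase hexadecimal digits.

9E6C

Running sums (mod 255):
  after byte 0 (4F): sum1=79, sum2=79
  after byte 1 (2E): sum1=125, sum2=204
  after byte 2 (73): sum1=240, sum2=189
  after byte 3 (B9): sum1=170, sum2=104
  after byte 4 (1F): sum1=201, sum2=50
  after byte 5 (A2): sum1=108, sum2=158
Checksum = sum2·256 + sum1 = 158·256 + 108 = 40556 = 0x9E6C.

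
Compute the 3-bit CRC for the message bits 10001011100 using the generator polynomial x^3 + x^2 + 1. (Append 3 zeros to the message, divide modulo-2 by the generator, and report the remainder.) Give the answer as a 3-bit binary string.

110

Append 3 zeros: 10001011100000. Divide by 1101 (XOR where the leading bit is 1):
  pos 0: 1000 XOR 1101 = 0101
  pos 1: 1011 XOR 1101 = 0110
  pos 2: 1100 XOR 1101 = 0001
  pos 5: 1111 XOR 1101 = 0010
  pos 7: 1000 XOR 1101 = 0101
  pos 8: 1010 XOR 1101 = 0111
  pos 9: 1110 XOR 1101 = 0011
Remainder (last 3 bits) = 110. This is the CRC / FCS.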